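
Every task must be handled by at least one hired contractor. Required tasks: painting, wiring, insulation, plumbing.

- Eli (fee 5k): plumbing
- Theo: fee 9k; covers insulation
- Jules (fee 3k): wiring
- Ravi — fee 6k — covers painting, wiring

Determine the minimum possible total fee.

20

The greedy cost-per-new-task heuristic would pick Jules, Eli, Ravi, and Theo for 23, but a cheaper cover exists.
Choose Eli, Theo, and Ravi: together they cover painting, wiring, insulation, plumbing — every task.
Total fee: 5 + 9 + 6 = 20.
No cover costs less than 20.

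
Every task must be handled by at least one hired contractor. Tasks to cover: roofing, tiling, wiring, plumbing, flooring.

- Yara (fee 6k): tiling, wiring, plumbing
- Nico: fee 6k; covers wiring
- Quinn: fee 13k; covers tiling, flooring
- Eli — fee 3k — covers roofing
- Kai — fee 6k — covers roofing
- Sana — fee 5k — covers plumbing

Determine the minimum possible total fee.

22

Choose Yara, Quinn, and Eli: together they cover roofing, tiling, wiring, plumbing, flooring — every task.
Total fee: 6 + 13 + 3 = 22.
No cover costs less than 22.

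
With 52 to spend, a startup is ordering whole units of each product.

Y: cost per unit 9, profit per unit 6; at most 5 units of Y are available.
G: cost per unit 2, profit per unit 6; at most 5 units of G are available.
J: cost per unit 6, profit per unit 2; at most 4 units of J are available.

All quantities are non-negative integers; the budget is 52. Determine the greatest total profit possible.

56

This is a bounded integer knapsack.
G has the best ratio (6/2); taking only G gives at most 5×6 = 30 (stopped by the supply cap of 5).
Mixing does better — 4×Y, 5×G, and 1×J: cost 52 ≤ 52, profit 4·6 + 5·6 + 1·2 = 56.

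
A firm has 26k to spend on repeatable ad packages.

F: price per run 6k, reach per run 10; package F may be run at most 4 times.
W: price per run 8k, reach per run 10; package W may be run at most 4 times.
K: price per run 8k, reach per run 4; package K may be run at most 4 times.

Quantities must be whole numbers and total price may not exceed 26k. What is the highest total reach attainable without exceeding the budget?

Take 3×F and 1×W: price 26 ≤ 26, reach 3·10 + 1·10 = 40.
No other integer combination yields more.

40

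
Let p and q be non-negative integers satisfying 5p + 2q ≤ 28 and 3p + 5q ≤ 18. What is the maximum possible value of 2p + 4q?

14

Relaxing integrality, the LP optimum is 14.40 at (p,q) = (0, 3.6), which is not an integer point.
(p,q)=(1,3): 5·1+2·3=11≤28, 3·1+5·3=18≤18, objective 14.
(p,q)=(0,3): 5·0+2·3=6≤28, 3·0+5·3=15≤18, objective 12.
(p,q)=(2,2): 5·2+2·2=14≤28, 3·2+5·2=16≤18, objective 12.
Maximum is 14 at (p,q)=(1,3).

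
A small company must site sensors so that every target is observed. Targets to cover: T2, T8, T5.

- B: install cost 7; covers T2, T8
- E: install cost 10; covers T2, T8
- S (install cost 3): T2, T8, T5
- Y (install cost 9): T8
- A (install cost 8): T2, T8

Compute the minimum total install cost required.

3

S alone covers T2, T8, T5 — every target.
Total install cost: 3.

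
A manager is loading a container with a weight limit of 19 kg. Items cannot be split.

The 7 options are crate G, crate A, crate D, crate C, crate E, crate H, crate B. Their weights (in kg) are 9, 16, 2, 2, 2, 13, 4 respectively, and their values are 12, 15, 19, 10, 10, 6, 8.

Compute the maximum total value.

59

crate G + crate D + crate C + crate B: weight 9 + 2 + 2 + 4 = 17 ≤ 19, value 12 + 19 + 10 + 8 = 49.
crate G + crate D + crate C + crate E: weight 9 + 2 + 2 + 2 = 15 ≤ 19, value 12 + 19 + 10 + 10 = 51.
crate G + crate D + crate C + crate E + crate B: weight 9 + 2 + 2 + 2 + 4 = 19 ≤ 19, value 12 + 19 + 10 + 10 + 8 = 59.
Best is crate G, crate D, crate C, crate E, and crate B with total value 59.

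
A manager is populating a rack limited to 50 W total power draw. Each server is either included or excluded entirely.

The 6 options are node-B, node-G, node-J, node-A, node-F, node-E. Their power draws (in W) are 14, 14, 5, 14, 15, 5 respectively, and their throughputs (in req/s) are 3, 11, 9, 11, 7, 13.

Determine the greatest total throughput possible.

Treat it as a binary knapsack problem.
node-G + node-A + node-F + node-E: power draw 14 + 14 + 15 + 5 = 48 ≤ 50, throughput 11 + 11 + 7 + 13 = 42.
node-G + node-J + node-F + node-E: power draw 14 + 5 + 15 + 5 = 39 ≤ 50, throughput 11 + 9 + 7 + 13 = 40.
node-G + node-J + node-A + node-E: power draw 14 + 5 + 14 + 5 = 38 ≤ 50, throughput 11 + 9 + 11 + 13 = 44.
Best is node-G, node-J, node-A, and node-E with total throughput 44.

44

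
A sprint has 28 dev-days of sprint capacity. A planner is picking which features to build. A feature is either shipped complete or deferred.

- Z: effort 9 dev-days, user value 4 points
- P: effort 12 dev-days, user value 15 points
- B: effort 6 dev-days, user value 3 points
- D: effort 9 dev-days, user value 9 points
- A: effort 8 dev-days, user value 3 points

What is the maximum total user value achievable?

27

Treat it as a binary knapsack problem.
Allowing fractional choices, the relaxed optimum would be about 27.4, but features are indivisible.
P + B + D: effort 12 + 6 + 9 = 27 ≤ 28, user value 15 + 3 + 9 = 27.
P + D: effort 12 + 9 = 21 ≤ 28, user value 15 + 9 = 24.
Z + P + B: effort 9 + 12 + 6 = 27 ≤ 28, user value 4 + 15 + 3 = 22.
Best is P, B, and D with total user value 27.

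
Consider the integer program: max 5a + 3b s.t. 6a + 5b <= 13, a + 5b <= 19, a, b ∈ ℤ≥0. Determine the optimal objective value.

The continuous relaxation peaks at (2.17, 0) with value 10.83; rounding to a feasible lattice point costs some objective.
(a,b)=(2,0): 6·2+5·0=12≤13, 1·2+5·0=2≤19, objective 10.
(a,b)=(1,1): 6·1+5·1=11≤13, 1·1+5·1=6≤19, objective 8.
Maximum is 10 at (a,b)=(2,0).

10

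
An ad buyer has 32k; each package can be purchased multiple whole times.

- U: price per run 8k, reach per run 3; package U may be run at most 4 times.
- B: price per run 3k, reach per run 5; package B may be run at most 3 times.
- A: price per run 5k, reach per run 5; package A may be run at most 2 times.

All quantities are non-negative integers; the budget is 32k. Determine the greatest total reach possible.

This is a bounded integer knapsack.
2×U, 2×B, and 2×A: price 32 ≤ 32, reach 2·3 + 2·5 + 2·5 = 26.
1×U, 3×B, and 2×A: price 27 ≤ 32, reach 1·3 + 3·5 + 2·5 = 28.
Best is 28.

28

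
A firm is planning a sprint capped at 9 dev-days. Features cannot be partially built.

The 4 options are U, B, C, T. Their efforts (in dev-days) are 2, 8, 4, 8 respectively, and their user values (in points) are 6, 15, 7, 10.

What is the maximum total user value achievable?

Allowing fractional choices, the relaxed optimum would be about 19.1, but features are indivisible.
B: effort 8 ≤ 9, user value 15.
T: effort 8 ≤ 9, user value 10.
U + C: effort 2 + 4 = 6 ≤ 9, user value 6 + 7 = 13.
Best is B with total user value 15.

15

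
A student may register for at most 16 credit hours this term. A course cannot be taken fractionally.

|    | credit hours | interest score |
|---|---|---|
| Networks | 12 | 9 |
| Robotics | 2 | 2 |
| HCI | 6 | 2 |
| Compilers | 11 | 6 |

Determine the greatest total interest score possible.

11

Networks + Robotics: credit hours 12 + 2 = 14 ≤ 16, interest score 9 + 2 = 11.
Networks: credit hours 12 ≤ 16, interest score 9.
Robotics + Compilers: credit hours 2 + 11 = 13 ≤ 16, interest score 2 + 6 = 8.
Best is Networks and Robotics with total interest score 11.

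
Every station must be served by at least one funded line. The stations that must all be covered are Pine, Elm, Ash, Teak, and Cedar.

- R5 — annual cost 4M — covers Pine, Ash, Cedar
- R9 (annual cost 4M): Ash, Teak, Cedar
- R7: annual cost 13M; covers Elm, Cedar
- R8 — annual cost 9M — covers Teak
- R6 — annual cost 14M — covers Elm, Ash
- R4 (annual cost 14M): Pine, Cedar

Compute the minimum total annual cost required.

21

This is a weighted set-cover instance.
Choose R5, R9, and R7: together they cover Pine, Elm, Ash, Teak, Cedar — every station.
Total annual cost: 4 + 4 + 13 = 21.
No cover costs less than 21.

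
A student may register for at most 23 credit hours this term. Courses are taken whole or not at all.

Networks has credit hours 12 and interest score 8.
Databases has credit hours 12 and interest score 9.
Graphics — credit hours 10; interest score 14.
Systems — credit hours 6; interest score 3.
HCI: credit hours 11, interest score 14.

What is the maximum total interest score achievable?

28

Take Graphics and HCI: credit hours 10 + 11 = 21 ≤ 23, interest score 14 + 14 = 28.
No other feasible combination does better.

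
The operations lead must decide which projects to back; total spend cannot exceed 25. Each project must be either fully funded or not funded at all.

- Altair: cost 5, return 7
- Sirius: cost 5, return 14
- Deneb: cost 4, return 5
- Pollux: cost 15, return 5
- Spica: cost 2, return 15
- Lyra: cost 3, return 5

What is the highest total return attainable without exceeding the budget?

46

Take Altair, Sirius, Deneb, Spica, and Lyra: cost 5 + 5 + 4 + 2 + 3 = 19 ≤ 25, return 7 + 14 + 5 + 15 + 5 = 46.
No other feasible combination does better.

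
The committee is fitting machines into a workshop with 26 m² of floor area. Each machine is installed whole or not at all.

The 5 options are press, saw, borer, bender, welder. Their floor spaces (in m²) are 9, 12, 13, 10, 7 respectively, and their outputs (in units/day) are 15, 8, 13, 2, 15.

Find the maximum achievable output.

32

Allowing fractional choices, the relaxed optimum would be about 40.0, but machines are indivisible.
press + welder: floor space 9 + 7 = 16 ≤ 26, output 15 + 15 = 30.
borer + welder: floor space 13 + 7 = 20 ≤ 26, output 13 + 15 = 28.
press + bender + welder: floor space 9 + 10 + 7 = 26 ≤ 26, output 15 + 2 + 15 = 32.
Best is press, bender, and welder with total output 32.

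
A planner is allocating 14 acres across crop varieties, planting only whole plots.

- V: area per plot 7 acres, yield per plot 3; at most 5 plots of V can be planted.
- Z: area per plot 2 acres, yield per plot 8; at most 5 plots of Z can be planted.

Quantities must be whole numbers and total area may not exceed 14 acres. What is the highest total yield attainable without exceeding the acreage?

Z has the best ratio (8/2); taking only Z gives at most 5×8 = 40 (stopped by the supply cap of 5).
Optimal: 5×Z: area 10 ≤ 14, yield 5·8 = 40.

40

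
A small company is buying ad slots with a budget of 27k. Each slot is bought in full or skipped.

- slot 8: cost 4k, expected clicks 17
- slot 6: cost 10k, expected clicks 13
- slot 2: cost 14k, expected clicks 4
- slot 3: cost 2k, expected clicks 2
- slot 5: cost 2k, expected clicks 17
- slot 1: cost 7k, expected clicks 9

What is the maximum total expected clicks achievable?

58

Take slot 8, slot 6, slot 3, slot 5, and slot 1: cost 4 + 10 + 2 + 2 + 7 = 25 ≤ 27, expected clicks 17 + 13 + 2 + 17 + 9 = 58.
No other feasible combination does better.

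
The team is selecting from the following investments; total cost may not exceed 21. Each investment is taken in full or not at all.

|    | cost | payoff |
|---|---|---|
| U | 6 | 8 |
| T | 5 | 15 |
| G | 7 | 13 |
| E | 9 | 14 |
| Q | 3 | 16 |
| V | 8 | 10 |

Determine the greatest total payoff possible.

52

Take U, T, G, and Q: cost 6 + 5 + 7 + 3 = 21 ≤ 21, payoff 8 + 15 + 13 + 16 = 52.
No other feasible combination does better.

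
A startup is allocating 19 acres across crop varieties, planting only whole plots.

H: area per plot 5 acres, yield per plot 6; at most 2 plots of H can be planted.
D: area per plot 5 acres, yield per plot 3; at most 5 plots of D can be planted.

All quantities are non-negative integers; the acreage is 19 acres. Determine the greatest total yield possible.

2×H and 1×D: area 15 ≤ 19, yield 2·6 + 1·3 = 15.
1×H and 2×D: area 15 ≤ 19, yield 1·6 + 2·3 = 12.
Best is 15.

15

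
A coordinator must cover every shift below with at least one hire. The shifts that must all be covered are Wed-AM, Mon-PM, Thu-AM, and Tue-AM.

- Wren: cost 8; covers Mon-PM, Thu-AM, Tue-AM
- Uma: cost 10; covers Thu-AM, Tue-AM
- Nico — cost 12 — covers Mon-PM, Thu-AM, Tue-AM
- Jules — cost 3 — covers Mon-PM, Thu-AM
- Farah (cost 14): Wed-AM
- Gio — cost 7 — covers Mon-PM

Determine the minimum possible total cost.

This is a weighted set-cover instance.
Choose Wren and Farah: together they cover Wed-AM, Mon-PM, Thu-AM, Tue-AM — every shift.
Total cost: 8 + 14 = 22.

22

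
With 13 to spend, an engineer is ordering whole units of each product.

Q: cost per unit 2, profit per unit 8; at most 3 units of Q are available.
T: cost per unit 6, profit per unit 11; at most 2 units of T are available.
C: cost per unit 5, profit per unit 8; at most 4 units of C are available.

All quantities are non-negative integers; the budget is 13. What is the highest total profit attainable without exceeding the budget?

This is a bounded integer knapsack.
Q has the best ratio (8/2); taking only Q gives at most 3×8 = 24 (stopped by the supply cap of 3).
Mixing does better — 3×Q and 1×T: cost 12 ≤ 13, profit 3·8 + 1·11 = 35.

35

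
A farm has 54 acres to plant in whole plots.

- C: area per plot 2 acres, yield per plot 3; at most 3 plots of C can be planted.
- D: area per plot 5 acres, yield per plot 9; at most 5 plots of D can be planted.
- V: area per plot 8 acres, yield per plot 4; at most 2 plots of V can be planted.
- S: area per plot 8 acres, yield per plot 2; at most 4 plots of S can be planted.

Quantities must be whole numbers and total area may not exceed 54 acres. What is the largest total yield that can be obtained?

D has the best ratio (9/5); taking only D gives at most 5×9 = 45 (stopped by the supply cap of 5).
Mixing does better — 3×C, 5×D, and 2×V: area 47 ≤ 54, yield 3·3 + 5·9 + 2·4 = 62.

62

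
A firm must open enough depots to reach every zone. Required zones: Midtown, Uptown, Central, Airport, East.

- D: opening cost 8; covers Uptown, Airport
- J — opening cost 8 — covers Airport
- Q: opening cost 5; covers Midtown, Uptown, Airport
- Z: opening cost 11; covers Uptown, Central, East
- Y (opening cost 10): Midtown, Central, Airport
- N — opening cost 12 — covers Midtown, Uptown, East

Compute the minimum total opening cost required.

This is a weighted set-cover instance.
Choose Q and Z: together they cover Midtown, Uptown, Central, Airport, East — every zone.
Total opening cost: 5 + 11 = 16.

16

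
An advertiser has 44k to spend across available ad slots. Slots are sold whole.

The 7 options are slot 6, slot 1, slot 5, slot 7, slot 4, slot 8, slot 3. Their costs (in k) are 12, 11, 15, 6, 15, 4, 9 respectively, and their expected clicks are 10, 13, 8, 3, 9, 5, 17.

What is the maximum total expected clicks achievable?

48

Take slot 6, slot 1, slot 7, slot 8, and slot 3: cost 12 + 11 + 6 + 4 + 9 = 42 ≤ 44, expected clicks 10 + 13 + 3 + 5 + 17 = 48.
No other feasible combination does better.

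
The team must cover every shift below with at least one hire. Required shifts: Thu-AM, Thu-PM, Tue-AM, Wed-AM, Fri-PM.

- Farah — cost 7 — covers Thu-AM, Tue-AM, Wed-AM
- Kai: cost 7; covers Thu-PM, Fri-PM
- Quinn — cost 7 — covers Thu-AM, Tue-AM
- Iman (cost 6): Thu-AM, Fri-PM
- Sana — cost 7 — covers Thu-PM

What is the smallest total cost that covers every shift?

Choose Farah and Kai: together they cover Thu-AM, Thu-PM, Tue-AM, Wed-AM, Fri-PM — every shift.
Total cost: 7 + 7 = 14.

14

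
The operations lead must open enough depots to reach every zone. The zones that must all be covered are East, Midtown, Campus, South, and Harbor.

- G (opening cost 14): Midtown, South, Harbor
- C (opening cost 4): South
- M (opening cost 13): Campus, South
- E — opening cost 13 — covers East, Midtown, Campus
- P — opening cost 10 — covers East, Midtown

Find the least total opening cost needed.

27

Choose G and E: together they cover East, Midtown, Campus, South, Harbor — every zone.
Total opening cost: 14 + 13 = 27.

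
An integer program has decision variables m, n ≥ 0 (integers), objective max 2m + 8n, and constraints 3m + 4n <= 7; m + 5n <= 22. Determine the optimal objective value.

(m,n)=(1,1) is feasible, giving 10.
(m,n)=(0,1) is feasible, giving 8.
(m,n)=(2,0) is feasible, giving 4.
No feasible integer point exceeds 10.

10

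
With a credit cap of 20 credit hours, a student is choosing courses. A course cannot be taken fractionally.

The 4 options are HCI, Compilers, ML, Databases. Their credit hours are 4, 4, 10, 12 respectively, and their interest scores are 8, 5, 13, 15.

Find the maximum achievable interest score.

28

Take HCI, Compilers, and Databases: credit hours 4 + 4 + 12 = 20 ≤ 20, interest score 8 + 5 + 15 = 28.
No other feasible combination does better.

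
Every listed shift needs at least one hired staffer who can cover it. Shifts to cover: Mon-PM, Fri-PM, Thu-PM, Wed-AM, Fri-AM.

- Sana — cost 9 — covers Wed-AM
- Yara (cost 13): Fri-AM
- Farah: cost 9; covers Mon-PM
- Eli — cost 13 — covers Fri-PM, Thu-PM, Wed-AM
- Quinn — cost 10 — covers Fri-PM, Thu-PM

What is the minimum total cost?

35

This is an integer covering problem.
Choose Yara, Farah, and Eli: together they cover Mon-PM, Fri-PM, Thu-PM, Wed-AM, Fri-AM — every shift.
Total cost: 13 + 9 + 13 = 35.
No cover costs less than 35.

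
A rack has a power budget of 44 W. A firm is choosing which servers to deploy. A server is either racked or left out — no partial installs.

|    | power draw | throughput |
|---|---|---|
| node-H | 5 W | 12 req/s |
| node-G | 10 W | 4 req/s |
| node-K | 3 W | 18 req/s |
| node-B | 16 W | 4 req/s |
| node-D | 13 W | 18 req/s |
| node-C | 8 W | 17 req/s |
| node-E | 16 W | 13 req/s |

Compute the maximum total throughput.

69

node-K + node-D + node-C + node-E: power draw 3 + 13 + 8 + 16 = 40 ≤ 44, throughput 18 + 18 + 17 + 13 = 66.
node-H + node-K + node-D + node-C: power draw 5 + 3 + 13 + 8 = 29 ≤ 44, throughput 12 + 18 + 18 + 17 = 65.
node-H + node-G + node-K + node-D + node-C: power draw 5 + 10 + 3 + 13 + 8 = 39 ≤ 44, throughput 12 + 4 + 18 + 18 + 17 = 69.
Best is node-H, node-G, node-K, node-D, and node-C with total throughput 69.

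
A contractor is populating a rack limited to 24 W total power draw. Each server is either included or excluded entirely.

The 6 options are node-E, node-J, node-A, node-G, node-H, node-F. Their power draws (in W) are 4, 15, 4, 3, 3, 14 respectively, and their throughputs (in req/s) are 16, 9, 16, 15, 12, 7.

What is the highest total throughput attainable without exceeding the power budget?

Allowing fractional choices, the relaxed optimum would be about 65.0, but servers are indivisible.
node-E + node-A + node-G + node-H: power draw 4 + 4 + 3 + 3 = 14 ≤ 24, throughput 16 + 16 + 15 + 12 = 59.
node-E + node-G + node-H + node-F: power draw 4 + 3 + 3 + 14 = 24 ≤ 24, throughput 16 + 15 + 12 + 7 = 50.
node-A + node-G + node-H + node-F: power draw 4 + 3 + 3 + 14 = 24 ≤ 24, throughput 16 + 15 + 12 + 7 = 50.
Best is node-E, node-A, node-G, and node-H with total throughput 59.

59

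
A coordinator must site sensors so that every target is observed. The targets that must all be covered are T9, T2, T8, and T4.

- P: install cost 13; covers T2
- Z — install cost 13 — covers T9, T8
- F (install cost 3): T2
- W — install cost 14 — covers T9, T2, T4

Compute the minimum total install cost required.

27

The greedy cost-per-new-target heuristic would pick F, Z, and W for 30, but a cheaper cover exists.
Choose Z and W: together they cover T9, T2, T8, T4 — every target.
Total install cost: 13 + 14 = 27.
No cover costs less than 27.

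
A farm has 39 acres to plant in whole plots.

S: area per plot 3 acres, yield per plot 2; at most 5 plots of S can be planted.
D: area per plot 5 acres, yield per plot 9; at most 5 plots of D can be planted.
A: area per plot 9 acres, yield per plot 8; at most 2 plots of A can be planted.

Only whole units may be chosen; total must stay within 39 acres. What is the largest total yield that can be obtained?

D has the best ratio (9/5); taking only D gives at most 5×9 = 45 (stopped by the supply cap of 5).
Mixing does better — 1×S, 5×D, and 1×A: area 37 ≤ 39, yield 1·2 + 5·9 + 1·8 = 55.

55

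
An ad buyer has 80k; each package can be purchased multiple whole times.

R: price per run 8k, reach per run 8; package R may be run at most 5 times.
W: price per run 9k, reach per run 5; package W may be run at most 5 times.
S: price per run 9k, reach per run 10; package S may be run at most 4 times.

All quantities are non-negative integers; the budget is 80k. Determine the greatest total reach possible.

80

Take 5×R and 4×S: price 76 ≤ 80, reach 5·8 + 4·10 = 80.
S has the best ratio (10/9) and is taken to its limit of 4; remaining capacity is filled optimally with the others.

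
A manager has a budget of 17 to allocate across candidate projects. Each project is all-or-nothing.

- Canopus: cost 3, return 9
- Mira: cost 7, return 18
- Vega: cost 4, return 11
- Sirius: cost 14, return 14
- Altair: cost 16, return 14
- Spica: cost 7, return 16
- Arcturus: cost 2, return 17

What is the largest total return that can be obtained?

Allowing fractional choices, the relaxed optimum would be about 57.3, but projects are indivisible.
Canopus + Mira + Vega + Arcturus: cost 3 + 7 + 4 + 2 = 16 ≤ 17, return 9 + 18 + 11 + 17 = 55.
Canopus + Vega + Spica + Arcturus: cost 3 + 4 + 7 + 2 = 16 ≤ 17, return 9 + 11 + 16 + 17 = 53.
Mira + Spica + Arcturus: cost 7 + 7 + 2 = 16 ≤ 17, return 18 + 16 + 17 = 51.
Best is Canopus, Mira, Vega, and Arcturus with total return 55.

55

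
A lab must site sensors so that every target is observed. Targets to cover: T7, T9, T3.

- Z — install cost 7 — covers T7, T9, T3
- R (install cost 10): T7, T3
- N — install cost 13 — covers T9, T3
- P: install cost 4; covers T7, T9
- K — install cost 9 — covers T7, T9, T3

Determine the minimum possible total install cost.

The greedy cost-per-new-target heuristic would pick P and Z for 11, but a cheaper cover exists.
Z alone covers T7, T9, T3 — every target.
Total install cost: 7.
No cover costs less than 7.

7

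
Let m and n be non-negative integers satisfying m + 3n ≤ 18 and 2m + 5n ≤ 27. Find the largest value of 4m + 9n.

The continuous relaxation peaks at (13.5, 0) with value 54.00; rounding to a feasible lattice point costs some objective.
(m,n)=(11,1): 1·11+3·1=14≤18, 2·11+5·1=27≤27, objective 53.
(m,n)=(13,0): 1·13+3·0=13≤18, 2·13+5·0=26≤27, objective 52.
(m,n)=(10,1): 1·10+3·1=13≤18, 2·10+5·1=25≤27, objective 49.
(m,n)=(12,0): 1·12+3·0=12≤18, 2·12+5·0=24≤27, objective 48.
No feasible integer point exceeds 53.

53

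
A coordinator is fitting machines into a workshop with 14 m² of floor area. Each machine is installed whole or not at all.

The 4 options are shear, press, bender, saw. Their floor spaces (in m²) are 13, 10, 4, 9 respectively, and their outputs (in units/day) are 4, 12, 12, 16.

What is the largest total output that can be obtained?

Allowing fractional choices, the relaxed optimum would be about 29.2, but machines are indivisible.
bender + saw: floor space 4 + 9 = 13 ≤ 14, output 12 + 16 = 28.
saw: floor space 9 ≤ 14, output 16.
press + bender: floor space 10 + 4 = 14 ≤ 14, output 12 + 12 = 24.
Best is bender and saw with total output 28.

28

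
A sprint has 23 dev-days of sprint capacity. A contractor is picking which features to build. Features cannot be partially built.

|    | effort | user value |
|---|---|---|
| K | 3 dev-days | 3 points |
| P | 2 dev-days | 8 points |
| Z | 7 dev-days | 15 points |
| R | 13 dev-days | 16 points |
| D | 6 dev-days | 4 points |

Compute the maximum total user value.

39

Allowing fractional choices, the relaxed optimum would be about 40.0, but features are indivisible.
P + Z + R: effort 2 + 7 + 13 = 22 ≤ 23, user value 8 + 15 + 16 = 39.
K + Z + R: effort 3 + 7 + 13 = 23 ≤ 23, user value 3 + 15 + 16 = 34.
Z + R: effort 7 + 13 = 20 ≤ 23, user value 15 + 16 = 31.
Best is P, Z, and R with total user value 39.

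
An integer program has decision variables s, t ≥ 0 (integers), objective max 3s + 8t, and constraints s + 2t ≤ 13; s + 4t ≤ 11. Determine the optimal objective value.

33

(s,t)=(11,0): 1·11+2·0=11≤13, 1·11+4·0=11≤11, objective 33.
(s,t)=(10,0): 1·10+2·0=10≤13, 1·10+4·0=10≤11, objective 30.
Maximum is 33 at (s,t)=(11,0).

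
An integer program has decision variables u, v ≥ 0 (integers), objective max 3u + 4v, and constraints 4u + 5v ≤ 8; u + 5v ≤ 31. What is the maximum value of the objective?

6

(u,v)=(2,0) is feasible, giving 6.
(u,v)=(0,1) is feasible, giving 4.
(u,v)=(1,0) is feasible, giving 3.
Maximum is 6 at (u,v)=(2,0).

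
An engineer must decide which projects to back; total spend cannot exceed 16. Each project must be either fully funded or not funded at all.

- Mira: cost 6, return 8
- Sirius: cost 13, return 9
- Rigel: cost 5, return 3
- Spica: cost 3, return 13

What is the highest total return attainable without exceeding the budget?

Treat it as a binary knapsack problem.
Mira + Rigel + Spica: cost 6 + 5 + 3 = 14 ≤ 16, return 8 + 3 + 13 = 24.
Mira + Spica: cost 6 + 3 = 9 ≤ 16, return 8 + 13 = 21.
Sirius + Spica: cost 13 + 3 = 16 ≤ 16, return 9 + 13 = 22.
Best is Mira, Rigel, and Spica with total return 24.

24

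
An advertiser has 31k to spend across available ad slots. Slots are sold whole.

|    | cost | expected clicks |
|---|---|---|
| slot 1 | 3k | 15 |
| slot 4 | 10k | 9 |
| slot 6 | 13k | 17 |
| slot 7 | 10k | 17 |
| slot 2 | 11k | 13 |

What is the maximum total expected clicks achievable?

49

Treat it as a binary knapsack problem.
slot 1 + slot 7 + slot 2: cost 3 + 10 + 11 = 24 ≤ 31, expected clicks 15 + 17 + 13 = 45.
slot 1 + slot 6 + slot 2: cost 3 + 13 + 11 = 27 ≤ 31, expected clicks 15 + 17 + 13 = 45.
slot 1 + slot 6 + slot 7: cost 3 + 13 + 10 = 26 ≤ 31, expected clicks 15 + 17 + 17 = 49.
Best is slot 1, slot 6, and slot 7 with total expected clicks 49.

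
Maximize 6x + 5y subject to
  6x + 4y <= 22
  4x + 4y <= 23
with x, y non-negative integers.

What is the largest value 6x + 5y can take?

The continuous relaxation peaks at (0, 5.5) with value 27.50; rounding to a feasible lattice point costs some objective.
(x,y)=(1,4): 6·1+4·4=22≤22, 4·1+4·4=20≤23, objective 26.
(x,y)=(0,5): 6·0+4·5=20≤22, 4·0+4·5=20≤23, objective 25.
No feasible integer point exceeds 26.

26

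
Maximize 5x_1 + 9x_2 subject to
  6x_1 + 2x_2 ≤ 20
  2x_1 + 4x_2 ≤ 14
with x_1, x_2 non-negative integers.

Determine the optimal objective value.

32

(x_1,x_2)=(1,3): 6·1+2·3=12≤20, 2·1+4·3=14≤14, objective 32.
(x_1,x_2)=(2,2): 6·2+2·2=16≤20, 2·2+4·2=12≤14, objective 28.
(x_1,x_2)=(0,3): 6·0+2·3=6≤20, 2·0+4·3=12≤14, objective 27.
(x_1,x_2)=(3,1): 6·3+2·1=20≤20, 2·3+4·1=10≤14, objective 24.
No feasible integer point exceeds 32.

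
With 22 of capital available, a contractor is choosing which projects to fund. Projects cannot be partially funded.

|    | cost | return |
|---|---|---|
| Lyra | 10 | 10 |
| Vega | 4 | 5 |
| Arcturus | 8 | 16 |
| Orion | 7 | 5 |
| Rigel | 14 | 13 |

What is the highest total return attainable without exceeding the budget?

This is a 0-1 knapsack instance.
Take Lyra, Vega, and Arcturus: cost 10 + 4 + 8 = 22 ≤ 22, return 10 + 5 + 16 = 31.
No other feasible combination does better.

31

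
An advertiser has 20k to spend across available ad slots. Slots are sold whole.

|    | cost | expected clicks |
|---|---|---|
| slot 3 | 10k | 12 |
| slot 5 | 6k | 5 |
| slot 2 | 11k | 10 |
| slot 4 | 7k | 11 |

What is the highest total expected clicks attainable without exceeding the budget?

This is a 0-1 knapsack instance.
slot 3 + slot 4: cost 10 + 7 = 17 ≤ 20, expected clicks 12 + 11 = 23.
slot 2 + slot 4: cost 11 + 7 = 18 ≤ 20, expected clicks 10 + 11 = 21.
slot 3 + slot 5: cost 10 + 6 = 16 ≤ 20, expected clicks 12 + 5 = 17.
Best is slot 3 and slot 4 with total expected clicks 23.

23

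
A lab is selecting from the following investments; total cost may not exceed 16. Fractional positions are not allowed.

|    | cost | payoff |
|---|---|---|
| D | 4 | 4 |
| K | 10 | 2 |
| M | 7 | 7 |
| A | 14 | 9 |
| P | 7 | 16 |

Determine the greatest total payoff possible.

Allowing fractional choices, the relaxed optimum would be about 25.0, but investments are indivisible.
M + P: cost 7 + 7 = 14 ≤ 16, payoff 7 + 16 = 23.
D + P: cost 4 + 7 = 11 ≤ 16, payoff 4 + 16 = 20.
Best is M and P with total payoff 23.

23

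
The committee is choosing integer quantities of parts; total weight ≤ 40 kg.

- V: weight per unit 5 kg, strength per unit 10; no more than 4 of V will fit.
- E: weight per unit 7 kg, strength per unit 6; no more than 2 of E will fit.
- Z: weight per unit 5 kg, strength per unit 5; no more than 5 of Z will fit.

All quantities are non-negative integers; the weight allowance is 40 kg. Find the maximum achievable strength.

V has the best ratio (10/5); taking only V gives at most 4×10 = 40 (stopped by the supply cap of 4).
Mixing does better — 4×V and 4×Z: weight 40 ≤ 40, strength 4·10 + 4·5 = 60.

60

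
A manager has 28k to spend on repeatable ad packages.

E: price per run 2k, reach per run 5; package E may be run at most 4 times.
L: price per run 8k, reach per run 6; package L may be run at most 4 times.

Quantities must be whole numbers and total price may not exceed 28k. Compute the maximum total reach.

32

This is a bounded integer knapsack.
2×E and 3×L: price 28 ≤ 28, reach 2·5 + 3·6 = 28.
4×E and 2×L: price 24 ≤ 28, reach 4·5 + 2·6 = 32.
Best is 32.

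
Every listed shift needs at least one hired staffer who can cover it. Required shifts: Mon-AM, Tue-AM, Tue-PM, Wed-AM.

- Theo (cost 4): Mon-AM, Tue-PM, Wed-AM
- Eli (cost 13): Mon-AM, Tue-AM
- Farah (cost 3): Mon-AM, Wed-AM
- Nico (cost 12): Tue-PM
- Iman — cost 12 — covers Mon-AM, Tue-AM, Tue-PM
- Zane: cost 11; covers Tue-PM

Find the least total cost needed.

Choose Farah and Iman: together they cover Mon-AM, Tue-AM, Tue-PM, Wed-AM — every shift.
Total cost: 3 + 12 = 15.

15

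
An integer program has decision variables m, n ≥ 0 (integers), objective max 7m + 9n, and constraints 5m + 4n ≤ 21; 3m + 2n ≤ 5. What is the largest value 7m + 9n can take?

The continuous relaxation peaks at (0, 2.5) with value 22.50; rounding to a feasible lattice point costs some objective.
(m,n)=(0,2): 5·0+4·2=8≤21, 3·0+2·2=4≤5, objective 18.
(m,n)=(1,1): 5·1+4·1=9≤21, 3·1+2·1=5≤5, objective 16.
Maximum is 18 at (m,n)=(0,2).

18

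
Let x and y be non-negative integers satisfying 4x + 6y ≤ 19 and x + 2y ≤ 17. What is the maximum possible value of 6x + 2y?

24

The continuous relaxation peaks at (4.75, 0) with value 28.50; rounding to a feasible lattice point costs some objective.
(x,y)=(4,0) is feasible, giving 24.
(x,y)=(3,1) is feasible, giving 20.
(x,y)=(3,0) is feasible, giving 18.
The best lattice point is (4,0), giving 24.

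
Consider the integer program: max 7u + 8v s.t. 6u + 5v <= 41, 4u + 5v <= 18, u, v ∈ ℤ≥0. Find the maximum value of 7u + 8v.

30

(u,v)=(2,2): 6·2+5·2=22≤41, 4·2+5·2=18≤18, objective 30.
(u,v)=(3,1): 6·3+5·1=23≤41, 4·3+5·1=17≤18, objective 29.
(u,v)=(4,0): 6·4+5·0=24≤41, 4·4+5·0=16≤18, objective 28.
Maximum is 30 at (u,v)=(2,2).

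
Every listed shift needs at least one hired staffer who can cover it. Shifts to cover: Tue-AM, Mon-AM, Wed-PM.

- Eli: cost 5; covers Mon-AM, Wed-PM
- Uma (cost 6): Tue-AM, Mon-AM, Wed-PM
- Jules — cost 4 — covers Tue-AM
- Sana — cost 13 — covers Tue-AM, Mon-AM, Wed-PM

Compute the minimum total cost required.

6

Uma alone covers Tue-AM, Mon-AM, Wed-PM — every shift.
Total cost: 6.
No cover costs less than 6.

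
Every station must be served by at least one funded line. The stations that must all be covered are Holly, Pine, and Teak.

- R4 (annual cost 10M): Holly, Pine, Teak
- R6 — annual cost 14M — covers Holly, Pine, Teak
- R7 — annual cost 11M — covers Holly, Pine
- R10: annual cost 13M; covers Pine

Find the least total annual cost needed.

10

R4 alone covers Holly, Pine, Teak — every station.
Total annual cost: 10.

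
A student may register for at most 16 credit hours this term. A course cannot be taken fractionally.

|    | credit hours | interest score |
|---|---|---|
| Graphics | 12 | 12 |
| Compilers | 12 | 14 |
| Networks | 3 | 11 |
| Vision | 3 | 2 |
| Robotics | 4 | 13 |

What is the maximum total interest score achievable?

Compilers + Robotics: credit hours 12 + 4 = 16 ≤ 16, interest score 14 + 13 = 27.
Compilers + Networks: credit hours 12 + 3 = 15 ≤ 16, interest score 14 + 11 = 25.
Networks + Vision + Robotics: credit hours 3 + 3 + 4 = 10 ≤ 16, interest score 11 + 2 + 13 = 26.
Best is Compilers and Robotics with total interest score 27.

27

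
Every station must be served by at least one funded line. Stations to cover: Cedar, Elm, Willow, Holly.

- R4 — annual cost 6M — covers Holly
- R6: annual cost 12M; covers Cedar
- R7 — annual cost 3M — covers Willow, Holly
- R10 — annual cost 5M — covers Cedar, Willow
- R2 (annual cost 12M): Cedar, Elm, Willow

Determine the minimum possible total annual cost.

15

The greedy cost-per-new-station heuristic would pick R7, R10, and R2 for 20, but a cheaper cover exists.
Choose R7 and R2: together they cover Cedar, Elm, Willow, Holly — every station.
Total annual cost: 3 + 12 = 15.
No cover costs less than 15.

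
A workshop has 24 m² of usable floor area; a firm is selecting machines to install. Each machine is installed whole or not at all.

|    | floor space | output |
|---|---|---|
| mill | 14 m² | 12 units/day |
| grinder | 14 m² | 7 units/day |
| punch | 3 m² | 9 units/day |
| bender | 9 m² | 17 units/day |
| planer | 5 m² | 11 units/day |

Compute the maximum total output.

Treat it as a binary knapsack problem.
punch + bender + planer: floor space 3 + 9 + 5 = 17 ≤ 24, output 9 + 17 + 11 = 37.
mill + bender: floor space 14 + 9 = 23 ≤ 24, output 12 + 17 = 29.
mill + punch + planer: floor space 14 + 3 + 5 = 22 ≤ 24, output 12 + 9 + 11 = 32.
Best is punch, bender, and planer with total output 37.

37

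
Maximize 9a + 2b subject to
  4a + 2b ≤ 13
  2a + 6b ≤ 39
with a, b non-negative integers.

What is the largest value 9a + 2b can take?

(a,b)=(3,0): 4·3+2·0=12≤13, 2·3+6·0=6≤39, objective 27.
(a,b)=(2,1): 4·2+2·1=10≤13, 2·2+6·1=10≤39, objective 20.
The best lattice point is (3,0), giving 27.

27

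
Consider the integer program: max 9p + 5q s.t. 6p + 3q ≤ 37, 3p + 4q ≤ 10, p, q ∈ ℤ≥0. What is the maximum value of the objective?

(p,q)=(3,0) is feasible, giving 27.
(p,q)=(2,1) is feasible, giving 23.
No feasible integer point exceeds 27.

27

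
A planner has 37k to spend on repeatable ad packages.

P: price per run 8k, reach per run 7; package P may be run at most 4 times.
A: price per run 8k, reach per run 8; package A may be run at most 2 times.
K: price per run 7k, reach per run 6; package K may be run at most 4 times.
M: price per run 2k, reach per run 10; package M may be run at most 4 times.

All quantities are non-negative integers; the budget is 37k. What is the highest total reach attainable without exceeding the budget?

66

1×A, 3×K, and 4×M: price 37 ≤ 37, reach 1·8 + 3·6 + 4·10 = 66.
1×P, 3×K, and 4×M: price 37 ≤ 37, reach 1·7 + 3·6 + 4·10 = 65.
Best is 66.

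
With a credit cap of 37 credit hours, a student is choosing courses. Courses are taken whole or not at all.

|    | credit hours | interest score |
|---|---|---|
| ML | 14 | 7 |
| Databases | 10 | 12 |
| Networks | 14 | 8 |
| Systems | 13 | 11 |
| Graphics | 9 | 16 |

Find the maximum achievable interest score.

Take Databases, Systems, and Graphics: credit hours 10 + 13 + 9 = 32 ≤ 37, interest score 12 + 11 + 16 = 39.
No other feasible combination does better.

39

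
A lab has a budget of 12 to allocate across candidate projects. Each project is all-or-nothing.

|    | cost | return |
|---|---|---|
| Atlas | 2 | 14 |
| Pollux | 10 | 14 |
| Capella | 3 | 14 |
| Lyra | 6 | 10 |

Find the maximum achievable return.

38

Atlas + Capella + Lyra: cost 2 + 3 + 6 = 11 ≤ 12, return 14 + 14 + 10 = 38.
Atlas + Capella: cost 2 + 3 = 5 ≤ 12, return 14 + 14 = 28.
Atlas + Pollux: cost 2 + 10 = 12 ≤ 12, return 14 + 14 = 28.
Best is Atlas, Capella, and Lyra with total return 38.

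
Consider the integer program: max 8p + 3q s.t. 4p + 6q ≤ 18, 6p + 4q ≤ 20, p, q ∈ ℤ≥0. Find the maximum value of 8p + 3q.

24

(p,q)=(3,0): 4·3+6·0=12≤18, 6·3+4·0=18≤20, objective 24.
(p,q)=(2,1): 4·2+6·1=14≤18, 6·2+4·1=16≤20, objective 19.
(p,q)=(2,0): 4·2+6·0=8≤18, 6·2+4·0=12≤20, objective 16.
Maximum is 24 at (p,q)=(3,0).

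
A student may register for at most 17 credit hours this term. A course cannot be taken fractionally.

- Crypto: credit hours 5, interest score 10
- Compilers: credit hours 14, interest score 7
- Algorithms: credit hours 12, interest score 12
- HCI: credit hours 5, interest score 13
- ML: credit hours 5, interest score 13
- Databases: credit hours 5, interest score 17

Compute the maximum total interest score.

43

This is a 0-1 knapsack instance.
HCI + ML + Databases: credit hours 5 + 5 + 5 = 15 ≤ 17, interest score 13 + 13 + 17 = 43.
Crypto + HCI + Databases: credit hours 5 + 5 + 5 = 15 ≤ 17, interest score 10 + 13 + 17 = 40.
Best is HCI, ML, and Databases with total interest score 43.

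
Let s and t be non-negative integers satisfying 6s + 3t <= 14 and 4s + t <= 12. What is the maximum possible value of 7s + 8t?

32

(s,t)=(0,4): 6·0+3·4=12≤14, 4·0+1·4=4≤12, objective 32.
(s,t)=(0,3): 6·0+3·3=9≤14, 4·0+1·3=3≤12, objective 24.
No feasible integer point exceeds 32.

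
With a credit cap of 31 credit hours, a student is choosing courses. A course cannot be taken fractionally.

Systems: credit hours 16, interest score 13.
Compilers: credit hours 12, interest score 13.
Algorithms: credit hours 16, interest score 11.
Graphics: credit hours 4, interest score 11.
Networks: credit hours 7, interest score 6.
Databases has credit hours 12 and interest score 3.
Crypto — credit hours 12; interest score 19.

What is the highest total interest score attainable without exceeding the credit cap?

43

Compilers + Graphics + Crypto: credit hours 12 + 4 + 12 = 28 ≤ 31, interest score 13 + 11 + 19 = 43.
Graphics + Networks + Crypto: credit hours 4 + 7 + 12 = 23 ≤ 31, interest score 11 + 6 + 19 = 36.
Compilers + Networks + Crypto: credit hours 12 + 7 + 12 = 31 ≤ 31, interest score 13 + 6 + 19 = 38.
Best is Compilers, Graphics, and Crypto with total interest score 43.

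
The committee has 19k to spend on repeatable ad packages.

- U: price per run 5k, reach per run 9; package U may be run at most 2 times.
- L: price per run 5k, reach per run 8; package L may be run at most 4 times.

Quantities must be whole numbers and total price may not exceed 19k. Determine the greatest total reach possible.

26

This is a bounded integer knapsack.
U has the best ratio (9/5); taking only U gives at most 2×9 = 18 (stopped by the supply cap of 2).
Mixing does better — 2×U and 1×L: price 15 ≤ 19, reach 2·9 + 1·8 = 26.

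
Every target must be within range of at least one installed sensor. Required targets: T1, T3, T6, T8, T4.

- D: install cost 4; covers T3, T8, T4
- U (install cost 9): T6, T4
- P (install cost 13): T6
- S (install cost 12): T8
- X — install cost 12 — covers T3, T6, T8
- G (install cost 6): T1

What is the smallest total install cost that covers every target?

Choose D, U, and G: together they cover T1, T3, T6, T8, T4 — every target.
Total install cost: 4 + 9 + 6 = 19.
No cover costs less than 19.

19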